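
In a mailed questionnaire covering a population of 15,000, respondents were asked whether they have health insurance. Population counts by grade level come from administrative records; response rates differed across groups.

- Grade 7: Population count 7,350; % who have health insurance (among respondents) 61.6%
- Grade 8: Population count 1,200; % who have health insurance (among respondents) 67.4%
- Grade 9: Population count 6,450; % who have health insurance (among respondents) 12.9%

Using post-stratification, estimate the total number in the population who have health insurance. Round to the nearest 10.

6,170

Apply each group's respondent rate to its population count:
  Grade 7: 7,350 × 61.6% = 4527.6
  Grade 8: 1,200 × 67.4% = 808.8
  Grade 9: 6,450 × 12.9% = 832.05
Estimated total = 6168.45 → 6,170.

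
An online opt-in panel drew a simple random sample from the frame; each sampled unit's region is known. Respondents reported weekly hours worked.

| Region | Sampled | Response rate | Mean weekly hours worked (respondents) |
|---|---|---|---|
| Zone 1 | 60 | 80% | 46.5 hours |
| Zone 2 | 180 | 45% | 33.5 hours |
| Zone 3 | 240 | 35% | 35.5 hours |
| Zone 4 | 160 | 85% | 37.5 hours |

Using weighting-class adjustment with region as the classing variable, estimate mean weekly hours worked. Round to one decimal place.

36.5

With weight = n_sampled/n_responded per class, the weighted class total is n_sampled:
  Zone 1: 60 × 46.5 = 2790
  Zone 2: 180 × 33.5 = 6030
  Zone 3: 240 × 35.5 = 8520
  Zone 4: 160 × 37.5 = 6000
Adjusted estimate = 23,340 / 640 = 36.4688 → 36.5.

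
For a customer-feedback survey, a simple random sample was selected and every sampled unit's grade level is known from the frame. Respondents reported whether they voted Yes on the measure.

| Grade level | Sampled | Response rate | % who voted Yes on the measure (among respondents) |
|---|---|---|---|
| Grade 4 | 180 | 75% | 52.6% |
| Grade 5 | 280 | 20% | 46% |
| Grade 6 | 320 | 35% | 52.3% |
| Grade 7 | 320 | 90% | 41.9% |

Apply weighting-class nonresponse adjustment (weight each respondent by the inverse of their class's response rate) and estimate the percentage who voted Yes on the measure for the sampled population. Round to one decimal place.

Weighting each respondent by the inverse class response rate inflates each class back to its sampled size, so the class weight is n_sampled:
  Grade 4: 180 × 52.6 = 9468
  Grade 5: 280 × 46 = 12,880
  Grade 6: 320 × 52.3 = 16,736
  Grade 7: 320 × 41.9 = 13,408
Adjusted estimate = 52,492 / 1,100 = 47.72 → 47.7%.

47.7%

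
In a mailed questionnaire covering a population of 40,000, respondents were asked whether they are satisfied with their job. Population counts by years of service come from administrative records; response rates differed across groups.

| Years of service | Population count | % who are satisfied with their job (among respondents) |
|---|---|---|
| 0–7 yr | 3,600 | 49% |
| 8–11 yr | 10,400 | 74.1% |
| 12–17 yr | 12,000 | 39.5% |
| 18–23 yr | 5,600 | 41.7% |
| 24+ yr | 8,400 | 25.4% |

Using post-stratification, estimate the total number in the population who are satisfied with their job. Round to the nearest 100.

18,700

Estimated count per cell = population count × respondent percentage:
  0–7 yr: 3,600 × 49% = 1764
  8–11 yr: 10,400 × 74.1% = 7706.4
  12–17 yr: 12,000 × 39.5% = 4740
  18–23 yr: 5,600 × 41.7% = 2335.2
  24+ yr: 8,400 × 25.4% = 2133.6
Estimated total = 18679.2 → 18,700.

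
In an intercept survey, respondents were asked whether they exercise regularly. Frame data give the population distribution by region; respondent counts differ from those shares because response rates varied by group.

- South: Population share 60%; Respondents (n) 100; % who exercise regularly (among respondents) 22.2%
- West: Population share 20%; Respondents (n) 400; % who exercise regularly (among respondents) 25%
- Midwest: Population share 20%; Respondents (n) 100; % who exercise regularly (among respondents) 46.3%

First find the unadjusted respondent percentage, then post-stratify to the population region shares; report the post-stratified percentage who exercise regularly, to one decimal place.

27.6%

Without adjustment, the pooled respondent share is:
  (100/600)×22.2 + (400/600)×25 + (100/600)×46.3 = 28.0833%
Post-stratifying to population shares instead:
  0.6×22.2 + 0.2×25 + 0.2×46.3 = 27.58%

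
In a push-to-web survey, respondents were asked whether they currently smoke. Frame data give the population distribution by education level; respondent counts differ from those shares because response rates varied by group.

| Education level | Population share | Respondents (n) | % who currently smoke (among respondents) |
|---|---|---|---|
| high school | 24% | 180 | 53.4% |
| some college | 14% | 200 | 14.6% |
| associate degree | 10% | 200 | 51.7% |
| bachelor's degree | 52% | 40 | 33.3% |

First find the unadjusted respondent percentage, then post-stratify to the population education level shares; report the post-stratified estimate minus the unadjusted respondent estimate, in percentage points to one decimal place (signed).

-1.7 percentage points

Naive respondent-only estimate (weights = respondent counts):
  (180/620)×53.4 + (200/620)×14.6 + (200/620)×51.7 + (40/620)×33.3 = 39.0387%
Post-stratified estimate weights by population shares:
  0.24×53.4 + 0.14×14.6 + 0.1×51.7 + 0.52×33.3 = 37.346%
Difference = 37.346 − 39.0387 = -1.6927 pp.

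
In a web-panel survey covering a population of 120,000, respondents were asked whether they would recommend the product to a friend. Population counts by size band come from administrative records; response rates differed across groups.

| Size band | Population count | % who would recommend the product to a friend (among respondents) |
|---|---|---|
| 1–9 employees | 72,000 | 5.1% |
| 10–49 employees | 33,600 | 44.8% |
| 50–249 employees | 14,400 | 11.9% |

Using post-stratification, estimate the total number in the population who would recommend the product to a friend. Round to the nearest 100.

20,400

Each cell contributes its population count × the respondent rate:
  1–9 employees: 72,000 × 5.1% = 3672
  10–49 employees: 33,600 × 44.8% = 15052.8
  50–249 employees: 14,400 × 11.9% = 1713.6
Estimated total = 20438.4 → 20,400.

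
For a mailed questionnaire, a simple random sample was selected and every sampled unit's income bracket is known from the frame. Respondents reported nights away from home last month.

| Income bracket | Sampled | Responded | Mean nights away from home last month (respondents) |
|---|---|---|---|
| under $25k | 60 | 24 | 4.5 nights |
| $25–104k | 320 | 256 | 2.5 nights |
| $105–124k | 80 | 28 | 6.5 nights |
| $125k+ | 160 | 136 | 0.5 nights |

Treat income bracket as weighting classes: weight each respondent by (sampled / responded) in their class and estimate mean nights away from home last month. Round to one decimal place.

2.7

Response rates by class: under $25k 24/60 = 40%, $25–104k 256/320 = 80%, $105–124k 28/80 = 35%, $125k+ 136/160 = 85%.
Inverse-response-rate weighting restores each class to its sampled count, so class totals weight by n_sampled:
  under $25k: 60 × 4.5 = 270
  $25–104k: 320 × 2.5 = 800
  $105–124k: 80 × 6.5 = 520
  $125k+: 160 × 0.5 = 80
Adjusted estimate = 1670 / 620 = 2.69355 → 2.7.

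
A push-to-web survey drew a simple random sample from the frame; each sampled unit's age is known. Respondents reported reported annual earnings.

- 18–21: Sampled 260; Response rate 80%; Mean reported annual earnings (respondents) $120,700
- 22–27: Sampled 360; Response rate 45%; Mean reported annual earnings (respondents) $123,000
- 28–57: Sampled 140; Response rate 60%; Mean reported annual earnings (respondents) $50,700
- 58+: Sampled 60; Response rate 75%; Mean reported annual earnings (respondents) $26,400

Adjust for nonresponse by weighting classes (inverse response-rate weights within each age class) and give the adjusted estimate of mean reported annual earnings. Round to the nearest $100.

$102,900

Weighting each respondent by the inverse class response rate inflates each class back to its sampled size, so the class weight is n_sampled:
  18–21: 260 × 120,700 = 31,382,000
  22–27: 360 × 123,000 = 44,280,000
  28–57: 140 × 50,700 = 7,098,000
  58+: 60 × 26,400 = 1,584,000
Adjusted estimate = 84,344,000 / 820 = 102859 → $102,900.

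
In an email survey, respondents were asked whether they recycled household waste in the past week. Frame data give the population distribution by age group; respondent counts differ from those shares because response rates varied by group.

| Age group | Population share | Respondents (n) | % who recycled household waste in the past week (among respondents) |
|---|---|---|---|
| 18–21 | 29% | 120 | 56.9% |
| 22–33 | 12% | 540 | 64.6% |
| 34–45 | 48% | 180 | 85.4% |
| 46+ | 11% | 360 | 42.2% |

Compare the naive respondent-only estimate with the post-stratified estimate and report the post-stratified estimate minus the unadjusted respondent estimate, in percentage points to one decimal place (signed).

+9.7 percentage points

Without adjustment, the pooled respondent share is:
  (120/1200)×56.9 + (540/1200)×64.6 + (180/1200)×85.4 + (360/1200)×42.2 = 60.23%
Post-stratifying to population shares instead:
  0.29×56.9 + 0.12×64.6 + 0.48×85.4 + 0.11×42.2 = 69.887%
Difference = 69.887 − 60.23 = 9.657 pp.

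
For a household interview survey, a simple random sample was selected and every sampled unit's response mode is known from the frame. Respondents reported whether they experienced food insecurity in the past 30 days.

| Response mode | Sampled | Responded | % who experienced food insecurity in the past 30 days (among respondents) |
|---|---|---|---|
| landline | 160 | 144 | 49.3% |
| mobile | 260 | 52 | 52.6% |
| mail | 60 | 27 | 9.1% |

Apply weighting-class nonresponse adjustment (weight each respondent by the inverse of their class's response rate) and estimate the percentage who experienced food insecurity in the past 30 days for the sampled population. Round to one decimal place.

Class response rates: landline 144/160 = 90%, mobile 52/260 = 20%, mail 27/60 = 45%.
Each respondent's weight = sampled/responded in their class; summing within a class gives n_sampled, so:
  landline: 160 × 49.3 = 7888
  mobile: 260 × 52.6 = 13,676
  mail: 60 × 9.1 = 546
Adjusted estimate = 22,110 / 480 = 46.0625 → 46.1%.

46.1%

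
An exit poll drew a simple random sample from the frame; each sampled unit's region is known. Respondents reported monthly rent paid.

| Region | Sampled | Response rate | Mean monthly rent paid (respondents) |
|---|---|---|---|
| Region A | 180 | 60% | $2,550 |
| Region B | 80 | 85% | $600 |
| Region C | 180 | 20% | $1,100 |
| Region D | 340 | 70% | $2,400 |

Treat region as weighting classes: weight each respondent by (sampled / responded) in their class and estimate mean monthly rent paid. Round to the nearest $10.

Weighting each respondent by the inverse class response rate inflates each class back to its sampled size, so the class weight is n_sampled:
  Region A: 180 × 2550 = 459,000
  Region B: 80 × 600 = 48,000
  Region C: 180 × 1100 = 198,000
  Region D: 340 × 2400 = 816,000
Adjusted estimate = 1,521,000 / 780 = 1950 → $1,950.

$1,950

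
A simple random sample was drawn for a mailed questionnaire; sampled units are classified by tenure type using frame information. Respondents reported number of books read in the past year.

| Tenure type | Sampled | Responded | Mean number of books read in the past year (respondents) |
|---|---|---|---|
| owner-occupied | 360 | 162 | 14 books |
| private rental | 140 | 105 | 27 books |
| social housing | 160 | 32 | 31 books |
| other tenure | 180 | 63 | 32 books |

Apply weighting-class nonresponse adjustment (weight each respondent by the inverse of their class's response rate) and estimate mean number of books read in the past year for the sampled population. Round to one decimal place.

23.3

Response rates by class: owner-occupied 162/360 = 45%, private rental 105/140 = 75%, social housing 32/160 = 20%, other tenure 63/180 = 35%.
Weighting each respondent by the inverse class response rate inflates each class back to its sampled size, so the class weight is n_sampled:
  owner-occupied: 360 × 14 = 5040
  private rental: 140 × 27 = 3780
  social housing: 160 × 31 = 4960
  other tenure: 180 × 32 = 5760
Adjusted estimate = 19,540 / 840 = 23.2619 → 23.3.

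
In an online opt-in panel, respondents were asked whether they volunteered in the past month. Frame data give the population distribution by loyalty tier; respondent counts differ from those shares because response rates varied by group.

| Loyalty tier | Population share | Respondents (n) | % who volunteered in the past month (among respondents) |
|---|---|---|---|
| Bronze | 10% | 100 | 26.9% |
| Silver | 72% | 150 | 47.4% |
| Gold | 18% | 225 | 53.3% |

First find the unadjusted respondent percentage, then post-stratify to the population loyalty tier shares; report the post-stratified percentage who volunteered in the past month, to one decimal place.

46.4%

Naive respondent-only estimate (weights = respondent counts):
  (100/475)×26.9 + (150/475)×47.4 + (225/475)×53.3 = 45.8789%
Post-stratified estimate weights by population shares:
  0.1×26.9 + 0.72×47.4 + 0.18×53.3 = 46.412%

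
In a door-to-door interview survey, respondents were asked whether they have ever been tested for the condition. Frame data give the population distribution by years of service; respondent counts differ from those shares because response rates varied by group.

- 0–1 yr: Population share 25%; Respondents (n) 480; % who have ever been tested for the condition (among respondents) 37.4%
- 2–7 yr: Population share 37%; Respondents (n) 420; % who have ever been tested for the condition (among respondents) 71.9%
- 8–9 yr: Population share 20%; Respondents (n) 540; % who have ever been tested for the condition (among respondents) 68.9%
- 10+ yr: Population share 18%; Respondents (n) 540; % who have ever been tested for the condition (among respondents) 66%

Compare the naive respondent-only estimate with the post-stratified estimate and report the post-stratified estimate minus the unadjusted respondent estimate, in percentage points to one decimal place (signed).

+0.5 percentage points

Unadjusted (pooled respondent) estimate weights by respondent counts:
  (480/1980)×37.4 + (420/1980)×71.9 + (540/1980)×68.9 + (540/1980)×66 = 61.1091%
Post-stratified estimate weights by population shares:
  0.25×37.4 + 0.37×71.9 + 0.2×68.9 + 0.18×66 = 61.613%
Difference = 61.613 − 61.1091 = 0.5039 pp.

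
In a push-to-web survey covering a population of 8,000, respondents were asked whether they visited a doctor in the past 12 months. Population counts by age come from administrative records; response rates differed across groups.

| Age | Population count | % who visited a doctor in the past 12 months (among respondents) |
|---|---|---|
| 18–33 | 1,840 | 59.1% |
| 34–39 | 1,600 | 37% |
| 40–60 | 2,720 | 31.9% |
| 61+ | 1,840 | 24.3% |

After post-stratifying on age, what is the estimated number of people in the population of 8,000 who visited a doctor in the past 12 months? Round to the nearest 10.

2,990

Estimated count per cell = population count × respondent percentage:
  18–33: 1,840 × 59.1% = 1087.44
  34–39: 1,600 × 37% = 592
  40–60: 2,720 × 31.9% = 867.68
  61+: 1,840 × 24.3% = 447.12
Estimated total = 2994.24 → 2,990.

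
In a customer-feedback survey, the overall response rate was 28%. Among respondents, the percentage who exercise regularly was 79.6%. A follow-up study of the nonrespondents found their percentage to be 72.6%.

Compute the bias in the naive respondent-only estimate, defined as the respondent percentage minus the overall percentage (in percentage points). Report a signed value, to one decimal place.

Nonresponse fraction = 1 − 0.28 = 0.72.
Bias = (nonresponse fraction) × (respondent percentage − nonrespondent percentage)
     = 0.72 × (79.6 − 72.6) = 0.72 × 7 = 5.04.

+5.0 percentage points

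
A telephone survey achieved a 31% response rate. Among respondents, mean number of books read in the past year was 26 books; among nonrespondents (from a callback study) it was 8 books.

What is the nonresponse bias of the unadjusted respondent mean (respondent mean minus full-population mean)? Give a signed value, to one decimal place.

+12.4

Nonresponse fraction = 1 − 0.31 = 0.69.
Bias = (nonresponse fraction) × (respondent mean − nonrespondent mean)
     = 0.69 × (26 − 8) = 0.69 × 18 = 12.42.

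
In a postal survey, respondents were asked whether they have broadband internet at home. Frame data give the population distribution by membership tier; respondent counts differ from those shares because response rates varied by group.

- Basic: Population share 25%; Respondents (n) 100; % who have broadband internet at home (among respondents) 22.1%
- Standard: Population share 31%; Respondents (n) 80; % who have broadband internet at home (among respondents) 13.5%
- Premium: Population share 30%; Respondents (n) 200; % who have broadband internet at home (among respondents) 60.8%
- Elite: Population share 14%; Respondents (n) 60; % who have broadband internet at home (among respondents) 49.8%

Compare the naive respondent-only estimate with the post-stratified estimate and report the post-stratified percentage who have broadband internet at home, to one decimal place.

Naive respondent-only estimate (weights = respondent counts):
  (100/440)×22.1 + (80/440)×13.5 + (200/440)×60.8 + (60/440)×49.8 = 41.9045%
Post-stratified estimate weights by population shares:
  0.25×22.1 + 0.31×13.5 + 0.3×60.8 + 0.14×49.8 = 34.922%

34.9%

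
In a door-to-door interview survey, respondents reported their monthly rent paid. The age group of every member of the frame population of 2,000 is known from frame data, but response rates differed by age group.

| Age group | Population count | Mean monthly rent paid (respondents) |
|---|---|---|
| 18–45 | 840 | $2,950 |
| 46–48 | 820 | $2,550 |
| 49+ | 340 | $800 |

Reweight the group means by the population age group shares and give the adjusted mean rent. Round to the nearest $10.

$2,420

Reweight to the known age group distribution:
  18–45: (840/2,000) × 2950 = 1239
  46–48: (820/2,000) × 2550 = 1045.5
  49+: (340/2,000) × 800 = 136
Post-stratified estimate = 2420.5 → $2,420.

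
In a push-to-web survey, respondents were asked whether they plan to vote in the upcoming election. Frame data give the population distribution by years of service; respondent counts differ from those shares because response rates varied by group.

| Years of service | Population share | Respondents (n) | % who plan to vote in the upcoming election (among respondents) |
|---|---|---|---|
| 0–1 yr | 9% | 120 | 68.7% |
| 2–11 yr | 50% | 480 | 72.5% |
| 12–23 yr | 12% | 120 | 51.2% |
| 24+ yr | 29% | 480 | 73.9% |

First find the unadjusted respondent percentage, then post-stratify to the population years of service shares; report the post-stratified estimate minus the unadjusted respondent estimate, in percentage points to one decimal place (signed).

Naive respondent-only estimate (weights = respondent counts):
  (120/1200)×68.7 + (480/1200)×72.5 + (120/1200)×51.2 + (480/1200)×73.9 = 70.55%
Post-stratifying to population shares instead:
  0.09×68.7 + 0.5×72.5 + 0.12×51.2 + 0.29×73.9 = 70.008%
Difference = 70.008 − 70.55 = -0.542 pp.

-0.5 percentage points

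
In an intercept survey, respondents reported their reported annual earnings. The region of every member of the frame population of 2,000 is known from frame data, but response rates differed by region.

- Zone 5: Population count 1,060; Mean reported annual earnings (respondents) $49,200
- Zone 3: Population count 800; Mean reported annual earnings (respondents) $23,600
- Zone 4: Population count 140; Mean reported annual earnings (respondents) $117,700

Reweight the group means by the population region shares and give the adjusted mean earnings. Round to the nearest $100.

Post-stratification weights by population share, not respondent share:
  Zone 5: (1,060/2,000) × 49,200 = 26,076
  Zone 3: (800/2,000) × 23,600 = 9440
  Zone 4: (140/2,000) × 117,700 = 8239
Post-stratified estimate = 43,755 → $43,800.

$43,800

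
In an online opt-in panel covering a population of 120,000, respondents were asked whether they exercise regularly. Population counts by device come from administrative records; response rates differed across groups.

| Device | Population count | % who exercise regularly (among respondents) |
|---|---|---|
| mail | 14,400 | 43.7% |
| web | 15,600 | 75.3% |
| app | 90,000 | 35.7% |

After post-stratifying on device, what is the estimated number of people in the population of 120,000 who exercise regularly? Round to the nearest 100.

50,200

Each cell contributes its population count × the respondent rate:
  mail: 14,400 × 43.7% = 6292.8
  web: 15,600 × 75.3% = 11746.8
  app: 90,000 × 35.7% = 32,130
Estimated total = 50169.6 → 50,200.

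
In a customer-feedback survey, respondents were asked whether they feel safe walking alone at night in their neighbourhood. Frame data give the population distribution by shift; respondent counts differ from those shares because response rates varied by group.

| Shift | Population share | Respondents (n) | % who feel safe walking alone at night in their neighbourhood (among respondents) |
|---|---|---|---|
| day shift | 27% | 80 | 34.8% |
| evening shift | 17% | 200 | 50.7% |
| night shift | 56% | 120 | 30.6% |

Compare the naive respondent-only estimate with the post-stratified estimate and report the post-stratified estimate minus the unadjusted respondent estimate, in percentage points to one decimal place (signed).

Without adjustment, the pooled respondent share is:
  (80/400)×34.8 + (200/400)×50.7 + (120/400)×30.6 = 41.49%
Reweighting by population shift shares:
  0.27×34.8 + 0.17×50.7 + 0.56×30.6 = 35.151%
Difference = 35.151 − 41.49 = -6.339 pp.

-6.3 percentage points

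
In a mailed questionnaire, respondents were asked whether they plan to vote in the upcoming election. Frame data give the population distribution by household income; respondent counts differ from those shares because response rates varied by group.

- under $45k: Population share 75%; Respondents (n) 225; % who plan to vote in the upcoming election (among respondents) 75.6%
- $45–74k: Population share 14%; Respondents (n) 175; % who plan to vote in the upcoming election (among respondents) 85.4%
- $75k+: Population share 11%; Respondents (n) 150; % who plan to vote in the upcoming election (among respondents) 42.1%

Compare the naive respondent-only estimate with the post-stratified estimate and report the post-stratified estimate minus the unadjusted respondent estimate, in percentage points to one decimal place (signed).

Unadjusted (pooled respondent) estimate weights by respondent counts:
  (225/550)×75.6 + (175/550)×85.4 + (150/550)×42.1 = 69.5818%
Reweighting by population household income shares:
  0.75×75.6 + 0.14×85.4 + 0.11×42.1 = 73.287%
Difference = 73.287 − 69.5818 = 3.7052 pp.

+3.7 percentage points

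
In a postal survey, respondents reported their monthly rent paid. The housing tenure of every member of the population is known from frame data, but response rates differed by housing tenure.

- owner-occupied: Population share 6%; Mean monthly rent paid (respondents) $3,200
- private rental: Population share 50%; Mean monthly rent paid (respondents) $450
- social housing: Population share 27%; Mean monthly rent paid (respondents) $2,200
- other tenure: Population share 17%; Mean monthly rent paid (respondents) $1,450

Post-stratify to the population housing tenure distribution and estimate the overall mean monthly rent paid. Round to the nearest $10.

$1,260

Weight each group's respondent value by its population share:
  owner-occupied: 0.06 × 3200 = 192
  private rental: 0.5 × 450 = 225
  social housing: 0.27 × 2200 = 594
  other tenure: 0.17 × 1450 = 246.5
Post-stratified estimate = 1257.5 → $1,260.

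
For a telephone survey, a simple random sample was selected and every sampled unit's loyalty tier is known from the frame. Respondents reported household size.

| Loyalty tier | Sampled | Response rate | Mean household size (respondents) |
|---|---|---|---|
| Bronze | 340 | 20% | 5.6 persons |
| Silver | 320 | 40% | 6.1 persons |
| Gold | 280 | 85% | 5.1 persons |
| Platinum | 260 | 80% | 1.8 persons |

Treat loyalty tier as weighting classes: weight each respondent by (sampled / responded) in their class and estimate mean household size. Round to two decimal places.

4.79

Weighting each respondent by the inverse class response rate inflates each class back to its sampled size, so the class weight is n_sampled:
  Bronze: 340 × 5.6 = 1904
  Silver: 320 × 6.1 = 1952
  Gold: 280 × 5.1 = 1428
  Platinum: 260 × 1.8 = 468
Adjusted estimate = 5752 / 1,200 = 4.79333 → 4.79.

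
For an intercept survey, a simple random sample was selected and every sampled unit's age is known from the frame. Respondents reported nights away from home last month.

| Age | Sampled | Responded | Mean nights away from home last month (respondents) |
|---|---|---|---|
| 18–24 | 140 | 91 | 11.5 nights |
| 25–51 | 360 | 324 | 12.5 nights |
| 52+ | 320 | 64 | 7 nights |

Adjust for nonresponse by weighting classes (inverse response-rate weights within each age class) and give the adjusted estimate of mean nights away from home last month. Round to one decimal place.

10.2

Class response rates: 18–24 91/140 = 65%, 25–51 324/360 = 90%, 52+ 64/320 = 20%.
Each respondent's weight = sampled/responded in their class; summing within a class gives n_sampled, so:
  18–24: 140 × 11.5 = 1610
  25–51: 360 × 12.5 = 4500
  52+: 320 × 7 = 2240
Adjusted estimate = 8350 / 820 = 10.1829 → 10.2.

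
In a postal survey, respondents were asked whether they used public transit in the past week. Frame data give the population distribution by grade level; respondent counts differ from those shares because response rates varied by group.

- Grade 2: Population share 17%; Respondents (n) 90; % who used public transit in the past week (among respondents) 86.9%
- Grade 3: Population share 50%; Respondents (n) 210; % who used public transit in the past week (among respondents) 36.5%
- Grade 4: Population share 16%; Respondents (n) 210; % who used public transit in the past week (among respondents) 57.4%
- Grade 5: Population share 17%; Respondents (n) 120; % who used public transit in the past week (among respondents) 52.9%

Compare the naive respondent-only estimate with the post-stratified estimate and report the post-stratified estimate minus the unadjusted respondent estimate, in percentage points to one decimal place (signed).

Unadjusted (pooled respondent) estimate weights by respondent counts:
  (90/630)×86.9 + (210/630)×36.5 + (210/630)×57.4 + (120/630)×52.9 = 53.7905%
Post-stratifying to population shares instead:
  0.17×86.9 + 0.5×36.5 + 0.16×57.4 + 0.17×52.9 = 51.2%
Difference = 51.2 − 53.7905 = -2.5905 pp.

-2.6 percentage points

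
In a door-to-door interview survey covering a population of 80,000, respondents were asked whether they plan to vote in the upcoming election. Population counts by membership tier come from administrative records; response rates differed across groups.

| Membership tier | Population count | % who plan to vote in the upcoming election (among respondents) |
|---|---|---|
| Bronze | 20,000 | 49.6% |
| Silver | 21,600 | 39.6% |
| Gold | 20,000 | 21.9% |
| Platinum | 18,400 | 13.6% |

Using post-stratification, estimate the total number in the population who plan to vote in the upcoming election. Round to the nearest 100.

25,400

Estimated count per cell = population count × respondent percentage:
  Bronze: 20,000 × 49.6% = 9920
  Silver: 21,600 × 39.6% = 8553.6
  Gold: 20,000 × 21.9% = 4380
  Platinum: 18,400 × 13.6% = 2502.4
Estimated total = 25,356 → 25,400.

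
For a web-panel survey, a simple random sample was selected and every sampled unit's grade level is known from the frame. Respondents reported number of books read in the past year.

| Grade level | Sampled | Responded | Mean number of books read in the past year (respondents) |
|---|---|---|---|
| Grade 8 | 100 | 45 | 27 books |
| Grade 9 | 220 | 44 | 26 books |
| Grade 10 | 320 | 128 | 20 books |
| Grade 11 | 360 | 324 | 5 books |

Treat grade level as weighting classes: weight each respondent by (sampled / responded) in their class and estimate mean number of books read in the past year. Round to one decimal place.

16.6

Class response rates: Grade 8 45/100 = 45%, Grade 9 44/220 = 20%, Grade 10 128/320 = 40%, Grade 11 324/360 = 90%.
With weight = n_sampled/n_responded per class, the weighted class total is n_sampled:
  Grade 8: 100 × 27 = 2700
  Grade 9: 220 × 26 = 5720
  Grade 10: 320 × 20 = 6400
  Grade 11: 360 × 5 = 1800
Adjusted estimate = 16,620 / 1,000 = 16.62 → 16.6.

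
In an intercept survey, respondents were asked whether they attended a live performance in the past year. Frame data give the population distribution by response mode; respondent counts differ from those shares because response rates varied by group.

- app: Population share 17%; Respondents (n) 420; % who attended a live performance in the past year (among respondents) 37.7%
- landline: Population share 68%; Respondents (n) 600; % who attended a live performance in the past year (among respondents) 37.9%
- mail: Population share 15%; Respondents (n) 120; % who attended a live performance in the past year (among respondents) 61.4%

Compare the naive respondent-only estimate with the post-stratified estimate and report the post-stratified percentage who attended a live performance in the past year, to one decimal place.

41.4%

Naive respondent-only estimate (weights = respondent counts):
  (420/1140)×37.7 + (600/1140)×37.9 + (120/1140)×61.4 = 40.3%
Reweighting by population response mode shares:
  0.17×37.7 + 0.68×37.9 + 0.15×61.4 = 41.391%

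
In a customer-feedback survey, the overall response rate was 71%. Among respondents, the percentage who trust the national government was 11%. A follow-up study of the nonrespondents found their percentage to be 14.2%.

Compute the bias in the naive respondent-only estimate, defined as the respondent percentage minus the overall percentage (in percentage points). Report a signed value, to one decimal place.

-0.9 percentage points

Nonresponse fraction = 1 − 0.71 = 0.29.
Bias = (nonresponse fraction) × (respondent percentage − nonrespondent percentage)
     = 0.29 × (11 − 14.2) = 0.29 × -3.2 = -0.928.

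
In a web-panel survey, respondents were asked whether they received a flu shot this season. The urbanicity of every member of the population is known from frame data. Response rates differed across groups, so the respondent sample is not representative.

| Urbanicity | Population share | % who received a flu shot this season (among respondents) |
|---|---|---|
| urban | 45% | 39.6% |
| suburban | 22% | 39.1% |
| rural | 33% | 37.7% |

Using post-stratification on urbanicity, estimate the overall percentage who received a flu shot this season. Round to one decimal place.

Reweight to the known urbanicity distribution:
  urban: 0.45 × 39.6 = 17.82
  suburban: 0.22 × 39.1 = 8.602
  rural: 0.33 × 37.7 = 12.441
Post-stratified estimate = 38.863 → 38.9%.

38.9%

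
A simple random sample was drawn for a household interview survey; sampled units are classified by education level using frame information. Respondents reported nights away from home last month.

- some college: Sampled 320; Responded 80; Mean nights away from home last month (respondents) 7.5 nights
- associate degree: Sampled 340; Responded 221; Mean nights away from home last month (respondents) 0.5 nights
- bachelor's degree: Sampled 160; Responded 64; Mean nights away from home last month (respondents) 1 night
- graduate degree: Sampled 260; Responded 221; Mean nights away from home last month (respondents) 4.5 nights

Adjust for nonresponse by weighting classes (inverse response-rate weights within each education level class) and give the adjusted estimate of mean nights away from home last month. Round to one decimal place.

3.6

Class response rates: some college 80/320 = 25%, associate degree 221/340 = 65%, bachelor's degree 64/160 = 40%, graduate degree 221/260 = 85%.
Inverse-response-rate weighting restores each class to its sampled count, so class totals weight by n_sampled:
  some college: 320 × 7.5 = 2400
  associate degree: 340 × 0.5 = 170
  bachelor's degree: 160 × 1 = 160
  graduate degree: 260 × 4.5 = 1170
Adjusted estimate = 3900 / 1,080 = 3.61111 → 3.6.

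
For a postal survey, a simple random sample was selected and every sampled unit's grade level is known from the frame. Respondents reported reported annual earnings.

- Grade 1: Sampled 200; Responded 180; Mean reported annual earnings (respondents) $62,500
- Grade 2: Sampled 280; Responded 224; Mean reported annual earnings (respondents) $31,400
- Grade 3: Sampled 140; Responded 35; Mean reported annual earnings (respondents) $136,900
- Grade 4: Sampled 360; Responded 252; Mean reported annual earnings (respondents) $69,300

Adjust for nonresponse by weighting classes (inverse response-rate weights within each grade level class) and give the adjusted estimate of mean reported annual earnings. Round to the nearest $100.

$66,700

Class response rates: Grade 1 180/200 = 90%, Grade 2 224/280 = 80%, Grade 3 35/140 = 25%, Grade 4 252/360 = 70%.
Weighting each respondent by the inverse class response rate inflates each class back to its sampled size, so the class weight is n_sampled:
  Grade 1: 200 × 62,500 = 12,500,000
  Grade 2: 280 × 31,400 = 8,792,000
  Grade 3: 140 × 136,900 = 19,166,000
  Grade 4: 360 × 69,300 = 24,948,000
Adjusted estimate = 65,406,000 / 980 = 66740.8 → $66,700.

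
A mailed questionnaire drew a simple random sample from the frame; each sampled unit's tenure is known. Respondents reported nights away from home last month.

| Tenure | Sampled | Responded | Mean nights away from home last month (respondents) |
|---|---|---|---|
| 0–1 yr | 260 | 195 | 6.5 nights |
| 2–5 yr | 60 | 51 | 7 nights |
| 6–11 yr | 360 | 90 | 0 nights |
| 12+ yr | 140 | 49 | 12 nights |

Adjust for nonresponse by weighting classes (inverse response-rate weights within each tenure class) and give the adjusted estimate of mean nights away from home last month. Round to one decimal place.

4.6

Class response rates: 0–1 yr 195/260 = 75%, 2–5 yr 51/60 = 85%, 6–11 yr 90/360 = 25%, 12+ yr 49/140 = 35%.
Weighting each respondent by the inverse class response rate inflates each class back to its sampled size, so the class weight is n_sampled:
  0–1 yr: 260 × 6.5 = 1690
  2–5 yr: 60 × 7 = 420
  6–11 yr: 360 × 0 = 0
  12+ yr: 140 × 12 = 1680
Adjusted estimate = 3790 / 820 = 4.62195 → 4.6.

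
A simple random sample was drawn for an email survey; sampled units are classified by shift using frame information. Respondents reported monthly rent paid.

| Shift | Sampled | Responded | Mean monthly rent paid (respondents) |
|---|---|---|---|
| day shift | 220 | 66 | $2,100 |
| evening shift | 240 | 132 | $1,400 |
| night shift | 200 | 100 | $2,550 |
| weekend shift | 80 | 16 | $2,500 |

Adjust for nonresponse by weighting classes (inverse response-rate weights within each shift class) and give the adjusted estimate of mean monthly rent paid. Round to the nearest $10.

Class response rates: day shift 66/220 = 30%, evening shift 132/240 = 55%, night shift 100/200 = 50%, weekend shift 16/80 = 20%.
Inverse-response-rate weighting restores each class to its sampled count, so class totals weight by n_sampled:
  day shift: 220 × 2100 = 462,000
  evening shift: 240 × 1400 = 336,000
  night shift: 200 × 2550 = 510,000
  weekend shift: 80 × 2500 = 200,000
Adjusted estimate = 1,508,000 / 740 = 2037.84 → $2,040.

$2,040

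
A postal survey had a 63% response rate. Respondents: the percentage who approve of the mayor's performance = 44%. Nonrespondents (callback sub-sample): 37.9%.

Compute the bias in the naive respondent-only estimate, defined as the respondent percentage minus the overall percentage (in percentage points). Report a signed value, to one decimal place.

+2.3 percentage points

Nonresponse fraction = 1 − 0.63 = 0.37.
Bias = (nonresponse fraction) × (respondent percentage − nonrespondent percentage)
     = 0.37 × (44 − 37.9) = 0.37 × 6.1 = 2.257.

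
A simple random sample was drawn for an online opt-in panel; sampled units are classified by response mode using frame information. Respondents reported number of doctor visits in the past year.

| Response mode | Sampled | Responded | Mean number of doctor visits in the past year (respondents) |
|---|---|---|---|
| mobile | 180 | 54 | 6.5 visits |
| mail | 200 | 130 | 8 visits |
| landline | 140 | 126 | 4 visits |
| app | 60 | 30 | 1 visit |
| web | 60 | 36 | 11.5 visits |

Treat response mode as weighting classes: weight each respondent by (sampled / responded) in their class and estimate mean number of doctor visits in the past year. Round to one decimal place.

6.4

Class response rates: mobile 54/180 = 30%, mail 130/200 = 65%, landline 126/140 = 90%, app 30/60 = 50%, web 36/60 = 60%.
With weight = n_sampled/n_responded per class, the weighted class total is n_sampled:
  mobile: 180 × 6.5 = 1170
  mail: 200 × 8 = 1600
  landline: 140 × 4 = 560
  app: 60 × 1 = 60
  web: 60 × 11.5 = 690
Adjusted estimate = 4080 / 640 = 6.375 → 6.4.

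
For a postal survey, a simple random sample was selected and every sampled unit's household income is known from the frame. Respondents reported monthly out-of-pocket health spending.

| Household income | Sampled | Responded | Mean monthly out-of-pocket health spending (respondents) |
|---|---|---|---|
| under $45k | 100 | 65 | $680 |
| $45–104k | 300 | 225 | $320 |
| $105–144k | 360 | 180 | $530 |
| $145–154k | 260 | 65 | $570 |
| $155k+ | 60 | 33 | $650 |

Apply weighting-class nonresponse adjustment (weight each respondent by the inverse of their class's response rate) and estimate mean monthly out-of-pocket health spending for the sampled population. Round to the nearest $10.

Response rates by class: under $45k 65/100 = 65%, $45–104k 225/300 = 75%, $105–144k 180/360 = 50%, $145–154k 65/260 = 25%, $155k+ 33/60 = 55%.
With weight = n_sampled/n_responded per class, the weighted class total is n_sampled:
  under $45k: 100 × 680 = 68,000
  $45–104k: 300 × 320 = 96,000
  $105–144k: 360 × 530 = 190,800
  $145–154k: 260 × 570 = 148,200
  $155k+: 60 × 650 = 39,000
Adjusted estimate = 542,000 / 1,080 = 501.852 → $500.

$500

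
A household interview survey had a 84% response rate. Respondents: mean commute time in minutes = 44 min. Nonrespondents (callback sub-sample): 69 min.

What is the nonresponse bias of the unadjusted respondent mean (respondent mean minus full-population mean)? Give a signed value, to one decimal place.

-4.0

Nonresponse fraction = 1 − 0.84 = 0.16.
Bias = (nonresponse fraction) × (respondent mean − nonrespondent mean)
     = 0.16 × (44 − 69) = 0.16 × -25 = -4.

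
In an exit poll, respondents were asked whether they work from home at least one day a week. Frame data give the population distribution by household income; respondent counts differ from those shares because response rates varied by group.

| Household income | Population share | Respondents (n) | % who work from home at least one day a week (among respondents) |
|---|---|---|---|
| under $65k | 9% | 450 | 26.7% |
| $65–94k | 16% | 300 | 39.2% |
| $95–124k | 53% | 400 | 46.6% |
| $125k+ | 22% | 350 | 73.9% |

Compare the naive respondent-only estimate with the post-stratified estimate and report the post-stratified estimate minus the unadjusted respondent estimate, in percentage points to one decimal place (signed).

+4.1 percentage points

Unadjusted (pooled respondent) estimate weights by respondent counts:
  (450/1500)×26.7 + (300/1500)×39.2 + (400/1500)×46.6 + (350/1500)×73.9 = 45.52%
Post-stratifying to population shares instead:
  0.09×26.7 + 0.16×39.2 + 0.53×46.6 + 0.22×73.9 = 49.631%
Difference = 49.631 − 45.52 = 4.111 pp.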